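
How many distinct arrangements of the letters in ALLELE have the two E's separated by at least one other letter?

40

Total arrangements of ALLELE: 6!/(3!·2!) = 60.
Arrangements with the E's together: treat EE as one letter, giving (5)!/(3!) = 20.
Subtracting, 60 − 20 = 40 arrangements keep the E's apart.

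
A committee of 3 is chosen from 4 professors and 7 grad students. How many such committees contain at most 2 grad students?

130

Split by how many grad students are chosen (0 through 2).
Sum: C(7,0)·C(4,3) + C(7,1)·C(4,2) + C(7,2)·C(4,1) = 4 + 42 + 84 = 130.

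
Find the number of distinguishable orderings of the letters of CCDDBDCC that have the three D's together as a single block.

30

Treat the 3 copies of D as a single block. The multiset to arrange is then {DDD, B, C, C, C, C}, 6 items in all.
That gives (6)!/(4!) = 30 arrangements.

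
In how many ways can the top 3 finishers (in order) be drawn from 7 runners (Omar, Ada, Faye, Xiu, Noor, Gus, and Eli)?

This is an ordered selection of 3 from 7: P(7,3).
That gives 7 × 6 × 5 = 210.

210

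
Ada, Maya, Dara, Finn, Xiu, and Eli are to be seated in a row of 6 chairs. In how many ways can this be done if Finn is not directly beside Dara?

480

There are 6! = 720 arrangements in all. If Finn and Dara are adjacent, merging them into one block gives 2·(5)! = 240 arrangements.
Complementary counting: 720 − 240 = 480.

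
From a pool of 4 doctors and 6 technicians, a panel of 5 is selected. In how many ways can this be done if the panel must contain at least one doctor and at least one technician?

Total 5-person selections from all 10: C(10,5) = 252.
Subtract selections that omit an entire group: no doctors → C(6,5) = 6; no technicians → C(4,5) = 0.
Both groups omitted at once is impossible, so 252 − 6 = 246.

246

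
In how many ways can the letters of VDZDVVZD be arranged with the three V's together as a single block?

Treat the 3 copies of V as a single block. The multiset to arrange is then {VVV, D, D, D, Z, Z}, 6 items in all.
That gives (6)!/(3!·2!) = 60 arrangements.

60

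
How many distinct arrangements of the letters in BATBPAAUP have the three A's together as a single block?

1260

Treat the 3 copies of A as a single block. The multiset to arrange is then {AAA, B, B, P, P, T, U}, 7 items in all.
That gives (7)!/(2!·2!) = 1260 arrangements.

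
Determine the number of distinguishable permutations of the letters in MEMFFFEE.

Letter multiplicities in MEMFFFEE: E×3, F×3, M×2.
So there are 8! / (3!·3!·2!) = 560 distinguishable arrangements.

560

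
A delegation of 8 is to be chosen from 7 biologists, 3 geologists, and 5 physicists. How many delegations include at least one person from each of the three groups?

Total 8-person selections from all 15: C(15,8) = 6435.
Subtract selections that omit an entire group: no biologists → C(8,8) = 1; no geologists → C(12,8) = 495; no physicists → C(10,8) = 45.
Add back selections omitting two groups (i.e. drawn from a single group): C(7,8) + C(3,8) + C(5,8) = 0.
By inclusion–exclusion: 6435 − 541 + 0 = 5894.

5894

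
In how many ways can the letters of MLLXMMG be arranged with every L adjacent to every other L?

120

Treat the 2 copies of L as a single block. The multiset to arrange is then {LL, G, M, M, M, X}, 6 items in all.
That gives (6)!/(3!) = 120 arrangements.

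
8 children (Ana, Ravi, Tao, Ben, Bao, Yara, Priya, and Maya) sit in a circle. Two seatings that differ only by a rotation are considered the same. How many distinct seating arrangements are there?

5040

Seat Ana anywhere (absorbing the rotational symmetry), then permute the other 7: (7)! = 5040.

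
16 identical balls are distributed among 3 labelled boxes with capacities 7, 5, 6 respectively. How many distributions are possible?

6

By stars and bars, unrestricted non-negative solutions to x_1+…+x_3 = 16 number C(16+2,2) = 153.
Subtract solutions that violate a single cap (substitute x_i' = x_i − (cap_i+1)): x_1 ≥ 8 gives C(10,2) = 45; x_2 ≥ 6 gives C(12,2) = 66; x_3 ≥ 7 gives C(11,2) = 55. Together 166.
Add back pairs where two caps are both exceeded: 6 + 3 + 10 = 19.
By inclusion–exclusion the count is 153 − 166 + 19 = 6.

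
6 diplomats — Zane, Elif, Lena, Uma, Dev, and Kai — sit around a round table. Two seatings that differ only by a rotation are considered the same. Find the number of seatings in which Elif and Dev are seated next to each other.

Treat {Elif, Dev} as one unit (2 internal orders) and seat the resulting 5 units around the table: (4)! circular arrangements.
So 2 × (4)! = 2 × 24 = 48.

48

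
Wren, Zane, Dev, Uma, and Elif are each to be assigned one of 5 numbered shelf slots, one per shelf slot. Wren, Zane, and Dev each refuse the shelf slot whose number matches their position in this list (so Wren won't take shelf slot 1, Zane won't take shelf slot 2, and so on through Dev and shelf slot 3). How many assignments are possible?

Let Aᵢ (for i ∈ {1, 2, 3}) be the placements that put person i in their forbidden shelf slot. Any j of these fix j positions, leaving (5−j)! ways to fill the rest, and there are C(3,j) ways to pick which j.
By inclusion–exclusion, the number of valid placements is Σ_{j=0}^{3} (−1)^j C(3,j)·(5−j)!.
Computing: 120 − 72 + 18 − 2 = 64.

64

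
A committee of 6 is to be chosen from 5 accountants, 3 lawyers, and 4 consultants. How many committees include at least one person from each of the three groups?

805

Total 6-person selections from all 12: C(12,6) = 924.
Selections missing a whole group: no accountants → C(7,6) = 7; no lawyers → C(9,6) = 84; no consultants → C(8,6) = 28.
Add back selections omitting two groups (i.e. drawn from a single group): C(5,6) + C(3,6) + C(4,6) = 0.
By inclusion–exclusion: 924 − 119 + 0 = 805.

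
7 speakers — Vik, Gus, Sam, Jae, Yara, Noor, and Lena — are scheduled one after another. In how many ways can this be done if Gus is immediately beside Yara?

1440

Treat {Gus, Yara} as a single unit. There are 6 units to order, and the pair itself can be ordered 2 ways.
That gives 2 × 6! = 2 × 720 = 1440.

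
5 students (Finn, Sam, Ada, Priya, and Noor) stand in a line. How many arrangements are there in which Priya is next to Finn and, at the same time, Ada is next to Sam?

24

Treat {Priya,Finn} as one block (2 orders) and {Ada,Sam} as another (2 orders).
That leaves 3 units to arrange: 2 × 2 × 3! = 4 × 6 = 24.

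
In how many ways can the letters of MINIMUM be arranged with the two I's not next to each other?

Total arrangements of MINIMUM: 7!/(3!·2!) = 420.
Arrangements with the I's together: treat II as one letter, giving (6)!/(3!) = 120.
Subtracting, 420 − 120 = 300 arrangements keep the I's apart.

300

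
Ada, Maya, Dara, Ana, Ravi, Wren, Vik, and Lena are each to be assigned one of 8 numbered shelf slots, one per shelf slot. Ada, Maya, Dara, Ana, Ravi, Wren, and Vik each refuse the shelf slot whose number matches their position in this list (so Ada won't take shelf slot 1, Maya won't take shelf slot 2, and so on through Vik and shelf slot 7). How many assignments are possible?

16687

Let Aᵢ (for 1 ≤ i ≤ 7) be the placements that put person i in their forbidden shelf slot. Any j of these fix j positions, leaving (8−j)! ways to fill the rest, and there are C(7,j) ways to pick which j.
By inclusion–exclusion, the number of valid placements is Σ_{j=0}^{7} (−1)^j C(7,j)·(8−j)!.
Computing: 40320 − 35280 + 15120 − 4200 + 840 − 126 + 14 − 1 = 16687.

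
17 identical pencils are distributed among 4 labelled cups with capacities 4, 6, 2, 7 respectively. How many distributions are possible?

10

Ignoring the caps, the number of non-negative solutions to x_1+…+x_4 = 17 is C(20,3) = 1140.
Subtract solutions that violate a single cap (substitute x_i' = x_i − (cap_i+1)): x_1 ≥ 5 gives C(15,3) = 455; x_2 ≥ 7 gives C(13,3) = 286; x_3 ≥ 3 gives C(17,3) = 680; x_4 ≥ 8 gives C(12,3) = 220. Together 1641.
Add back pairs where two caps are both exceeded: 56 + 220 + 35 + 120 + 10 + 84 = 525.
Subtract triples: 10 + 0 + 4 + 0 = 14.
By inclusion–exclusion the count is 1140 − 1641 + 525 − 14 = 10.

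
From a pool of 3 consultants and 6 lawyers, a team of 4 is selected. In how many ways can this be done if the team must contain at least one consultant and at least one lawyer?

111

Unrestricted: C(9,4) = 126 ways to pick any 4 of the 9.
Subtract selections that omit an entire group: no consultants → C(6,4) = 15; no lawyers → C(3,4) = 0.
Both groups omitted at once is impossible, so 126 − 15 = 111.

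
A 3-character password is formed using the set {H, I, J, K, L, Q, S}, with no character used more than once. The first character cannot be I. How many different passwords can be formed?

180

The first character has 7−1 = 6 choices (anything except I).
The remaining 2 characters are filled from the other 6 symbols without repetition: 6 × 5 = 30.
Total: 6 × 30 = 180.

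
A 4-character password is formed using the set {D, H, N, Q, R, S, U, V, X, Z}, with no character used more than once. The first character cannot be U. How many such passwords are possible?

4536

The first character has 10−1 = 9 choices (anything except U).
The remaining 3 characters are filled from the other 9 symbols without repetition: 9 × 8 × 7 = 504.
Total: 9 × 504 = 4536.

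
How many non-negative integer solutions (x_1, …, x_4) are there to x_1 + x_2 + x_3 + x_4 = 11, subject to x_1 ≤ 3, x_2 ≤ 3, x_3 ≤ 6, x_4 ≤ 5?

Ignoring the caps, the number of non-negative solutions to x_1+…+x_4 = 11 is C(14,3) = 364.
Subtract solutions that violate a single cap (substitute x_i' = x_i − (cap_i+1)): x_1 ≥ 4 gives C(10,3) = 120; x_2 ≥ 4 gives C(10,3) = 120; x_3 ≥ 7 gives C(7,3) = 35; x_4 ≥ 6 gives C(8,3) = 56. Together 331.
Add back pairs where two caps are both exceeded: 20 + 1 + 4 + 1 + 4 + 0 = 30.
By inclusion–exclusion the count is 364 − 331 + 30 = 63.

63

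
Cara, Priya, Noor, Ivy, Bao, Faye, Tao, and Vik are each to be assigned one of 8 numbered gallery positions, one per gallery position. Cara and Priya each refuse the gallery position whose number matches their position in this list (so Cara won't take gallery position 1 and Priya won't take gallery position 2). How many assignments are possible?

Let Aᵢ (for i ∈ {1, 2}) be the placements that put person i in their forbidden gallery position. Any j of these fix j positions, leaving (8−j)! ways to fill the rest, and there are C(2,j) ways to pick which j.
By inclusion–exclusion, the number of valid placements is Σ_{j=0}^{2} (−1)^j C(2,j)·(8−j)!.
Computing: 40320 − 10080 + 720 = 30960.

30960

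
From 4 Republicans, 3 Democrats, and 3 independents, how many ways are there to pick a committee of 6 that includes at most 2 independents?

175

Split by how many independents are chosen (0 through 2).
Sum: C(3,0)·C(7,6) + C(3,1)·C(7,5) + C(3,2)·C(7,4) = 7 + 63 + 105 = 175.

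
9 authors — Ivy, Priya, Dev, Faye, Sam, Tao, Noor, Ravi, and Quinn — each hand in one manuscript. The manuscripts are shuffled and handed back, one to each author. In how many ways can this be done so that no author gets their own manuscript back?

133496

This is the derangement count D_9: permutations of 9 items with no fixed point.
By inclusion–exclusion this is Σ_{j=0}^{9} (−1)^j C(9,j)·(9−j)!.
Computing: 362880 − 362880 + 181440 − 60480 + 15120 − 3024 + 504 − 72 + 9 − 1 = 133496.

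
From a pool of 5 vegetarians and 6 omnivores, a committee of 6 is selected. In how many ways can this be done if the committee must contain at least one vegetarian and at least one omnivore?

461

Total 6-person selections from all 11: C(11,6) = 462.
Selections missing a whole group: no vegetarians → C(6,6) = 1; no omnivores → C(5,6) = 0.
Both groups omitted at once is impossible, so 462 − 1 = 461.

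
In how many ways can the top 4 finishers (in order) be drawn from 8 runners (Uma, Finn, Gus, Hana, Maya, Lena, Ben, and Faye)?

There are 8 choices for 1st place, 7 for 2nd, and so on down to 5 for position 4.
That gives 8 × 7 × 6 × 5 = 1680.

1680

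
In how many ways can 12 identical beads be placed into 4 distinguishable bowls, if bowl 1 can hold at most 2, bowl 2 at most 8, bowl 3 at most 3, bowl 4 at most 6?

Without the upper bounds there are C(15,3) = 455 ways to split 12 among 4 bowls.
Subtract solutions that violate a single cap (substitute x_i' = x_i − (cap_i+1)): x_1 ≥ 3 gives C(12,3) = 220; x_2 ≥ 9 gives C(6,3) = 20; x_3 ≥ 4 gives C(11,3) = 165; x_4 ≥ 7 gives C(8,3) = 56. Together 461.
Add back pairs where two caps are both exceeded: 1 + 56 + 10 + 0 + 0 + 4 = 71.
By inclusion–exclusion the count is 455 − 461 + 71 = 65.

65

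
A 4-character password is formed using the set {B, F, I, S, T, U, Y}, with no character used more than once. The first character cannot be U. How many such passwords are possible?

720

The first character has 7−1 = 6 choices (anything except U).
The remaining 3 characters are filled from the other 6 symbols without repetition: 6 × 5 × 4 = 120.
Total: 6 × 120 = 720.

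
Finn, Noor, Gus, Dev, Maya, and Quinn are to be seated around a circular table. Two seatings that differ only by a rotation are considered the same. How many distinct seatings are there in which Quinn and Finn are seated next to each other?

48

Treat {Quinn, Finn} as one unit (2 internal orders) and seat the resulting 5 units around the table: (4)! circular arrangements.
So 2 × (4)! = 2 × 24 = 48.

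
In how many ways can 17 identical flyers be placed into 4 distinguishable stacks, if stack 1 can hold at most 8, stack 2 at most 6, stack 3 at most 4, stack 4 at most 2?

Ignoring the caps, the number of non-negative solutions to x_1+…+x_4 = 17 is C(20,3) = 1140.
Subtract solutions that violate a single cap (substitute x_i' = x_i − (cap_i+1)): x_1 ≥ 9 gives C(11,3) = 165; x_2 ≥ 7 gives C(13,3) = 286; x_3 ≥ 5 gives C(15,3) = 455; x_4 ≥ 3 gives C(17,3) = 680. Together 1586.
Add back pairs where two caps are both exceeded: 4 + 20 + 56 + 56 + 120 + 220 = 476.
Subtract triples: 0 + 0 + 1 + 10 = 11.
By inclusion–exclusion the count is 1140 − 1586 + 476 − 11 = 19.

19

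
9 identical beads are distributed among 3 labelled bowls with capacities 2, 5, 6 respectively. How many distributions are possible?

12

Without the upper bounds there are C(11,2) = 55 ways to split 9 among 3 bowls.
Subtract solutions that violate a single cap (substitute x_i' = x_i − (cap_i+1)): x_1 ≥ 3 gives C(8,2) = 28; x_2 ≥ 6 gives C(5,2) = 10; x_3 ≥ 7 gives C(4,2) = 6. Together 44.
Add back pairs where two caps are both exceeded: 1 + 0 + 0 = 1.
By inclusion–exclusion the count is 55 − 44 + 1 = 12.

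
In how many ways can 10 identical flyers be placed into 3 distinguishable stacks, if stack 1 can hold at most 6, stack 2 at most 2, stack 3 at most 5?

Without the upper bounds there are C(12,2) = 66 ways to split 10 among 3 stacks.
Subtract solutions that violate a single cap (substitute x_i' = x_i − (cap_i+1)): x_1 ≥ 7 gives C(5,2) = 10; x_2 ≥ 3 gives C(9,2) = 36; x_3 ≥ 6 gives C(6,2) = 15. Together 61.
Add back pairs where two caps are both exceeded: 1 + 0 + 3 = 4.
By inclusion–exclusion the count is 66 − 61 + 4 = 9.

9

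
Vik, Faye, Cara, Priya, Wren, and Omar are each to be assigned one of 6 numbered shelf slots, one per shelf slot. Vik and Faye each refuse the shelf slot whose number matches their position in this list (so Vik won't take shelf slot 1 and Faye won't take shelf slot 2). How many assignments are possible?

Let Aᵢ (for i ∈ {1, 2}) be the placements that put person i in their forbidden shelf slot. Any j of these fix j positions, leaving (6−j)! ways to fill the rest, and there are C(2,j) ways to pick which j.
By inclusion–exclusion, the number of valid placements is Σ_{j=0}^{2} (−1)^j C(2,j)·(6−j)!.
Computing: 720 − 240 + 24 = 504.

504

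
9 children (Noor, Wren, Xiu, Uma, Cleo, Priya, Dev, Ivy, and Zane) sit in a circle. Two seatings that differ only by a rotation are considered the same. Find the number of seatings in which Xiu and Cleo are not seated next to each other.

30240

All circular seatings of 9 people number (8)! = 40320.
Those with Xiu next to Cleo: fuse the pair into one unit and seat 8 units around a circle — 2·(7)! = 10080.
Subtracting, 40320 − 10080 = 30240.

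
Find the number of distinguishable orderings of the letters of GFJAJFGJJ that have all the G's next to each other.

840

Treat the 2 copies of G as a single block. The multiset to arrange is then {GG, A, F, F, J, J, J, J}, 8 items in all.
That gives (8)!/(4!·2!) = 840 arrangements.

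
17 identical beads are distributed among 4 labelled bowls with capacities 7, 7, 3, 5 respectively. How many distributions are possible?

52

Ignoring the caps, the number of non-negative solutions to x_1+…+x_4 = 17 is C(20,3) = 1140.
Subtract solutions that violate a single cap (substitute x_i' = x_i − (cap_i+1)): x_1 ≥ 8 gives C(12,3) = 220; x_2 ≥ 8 gives C(12,3) = 220; x_3 ≥ 4 gives C(16,3) = 560; x_4 ≥ 6 gives C(14,3) = 364. Together 1364.
Add back pairs where two caps are both exceeded: 4 + 56 + 20 + 56 + 20 + 120 = 276.
By inclusion–exclusion the count is 1140 − 1364 + 276 = 52.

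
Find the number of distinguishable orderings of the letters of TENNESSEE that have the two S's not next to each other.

There are 9!/(4!·2!·2!) = 3780 arrangements of TENNESSEE in total.
Arrangements with the S's together: treat SS as one letter, giving (8)!/(4!·2!) = 840.
Hence 3780 − 840 = 2940.

2940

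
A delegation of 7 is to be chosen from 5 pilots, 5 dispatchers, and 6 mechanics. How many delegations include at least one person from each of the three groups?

Total 7-person selections from all 16: C(16,7) = 11440.
Selections missing a whole group: no pilots → C(11,7) = 330; no dispatchers → C(11,7) = 330; no mechanics → C(10,7) = 120.
Add back selections omitting two groups (i.e. drawn from a single group): C(5,7) + C(5,7) + C(6,7) = 0.
By inclusion–exclusion: 11440 − 780 + 0 = 10660.

10660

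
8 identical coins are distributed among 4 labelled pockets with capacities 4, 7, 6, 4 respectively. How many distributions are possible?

Without the upper bounds there are C(11,3) = 165 ways to split 8 among 4 pockets.
Subtract solutions that violate a single cap (substitute x_i' = x_i − (cap_i+1)): x_1 ≥ 5 gives C(6,3) = 20; x_2 ≥ 8 gives C(3,3) = 1; x_3 ≥ 7 gives C(4,3) = 4; x_4 ≥ 5 gives C(6,3) = 20. Together 45.
No two caps can be exceeded simultaneously, so the pair terms are all 0.
By inclusion–exclusion the count is 165 − 45 + 0 = 120.

120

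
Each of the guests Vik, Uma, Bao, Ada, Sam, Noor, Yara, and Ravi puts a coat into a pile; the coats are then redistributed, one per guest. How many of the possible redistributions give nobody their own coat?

Count assignments avoiding every fixed point. For any j of the 8 guests fixed to their own coat, the other 8−j can be arranged in (8−j)! ways.
By inclusion–exclusion this is Σ_{j=0}^{8} (−1)^j C(8,j)·(8−j)!.
Computing: 40320 − 40320 + 20160 − 6720 + 1680 − 336 + 56 − 8 + 1 = 14833.

14833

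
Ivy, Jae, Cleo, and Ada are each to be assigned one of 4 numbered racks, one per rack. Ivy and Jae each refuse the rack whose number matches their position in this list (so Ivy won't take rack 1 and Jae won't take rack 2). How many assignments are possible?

Let Aᵢ (for i ∈ {1, 2}) be the placements that put person i in their forbidden rack. Any j of these fix j positions, leaving (4−j)! ways to fill the rest, and there are C(2,j) ways to pick which j.
By inclusion–exclusion, the number of valid placements is Σ_{j=0}^{2} (−1)^j C(2,j)·(4−j)!.
Computing: 24 − 12 + 2 = 14.

14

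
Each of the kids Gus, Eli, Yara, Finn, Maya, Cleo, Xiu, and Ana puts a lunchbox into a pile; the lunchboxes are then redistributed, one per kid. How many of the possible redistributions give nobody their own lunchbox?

Let Aᵢ be the assignments in which kid i gets their own lunchbox. We want the size of the complement of A₁∪…∪A_8.
By inclusion–exclusion this is Σ_{j=0}^{8} (−1)^j C(8,j)·(8−j)!.
Computing: 40320 − 40320 + 20160 − 6720 + 1680 − 336 + 56 − 8 + 1 = 14833.

14833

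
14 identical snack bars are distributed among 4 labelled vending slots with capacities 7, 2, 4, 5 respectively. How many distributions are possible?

31

Ignoring the caps, the number of non-negative solutions to x_1+…+x_4 = 14 is C(17,3) = 680.
Subtract solutions that violate a single cap (substitute x_i' = x_i − (cap_i+1)): x_1 ≥ 8 gives C(9,3) = 84; x_2 ≥ 3 gives C(14,3) = 364; x_3 ≥ 5 gives C(12,3) = 220; x_4 ≥ 6 gives C(11,3) = 165. Together 833.
Add back pairs where two caps are both exceeded: 20 + 4 + 1 + 84 + 56 + 20 = 185.
Subtract triples: 0 + 0 + 0 + 1 = 1.
By inclusion–exclusion the count is 680 − 833 + 185 − 1 = 31.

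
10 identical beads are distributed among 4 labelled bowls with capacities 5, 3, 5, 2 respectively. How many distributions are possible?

42

Without the upper bounds there are C(13,3) = 286 ways to split 10 among 4 bowls.
Subtract solutions that violate a single cap (substitute x_i' = x_i − (cap_i+1)): x_1 ≥ 6 gives C(7,3) = 35; x_2 ≥ 4 gives C(9,3) = 84; x_3 ≥ 6 gives C(7,3) = 35; x_4 ≥ 3 gives C(10,3) = 120. Together 274.
Add back pairs where two caps are both exceeded: 1 + 0 + 4 + 1 + 20 + 4 = 30.
By inclusion–exclusion the count is 286 − 274 + 30 = 42.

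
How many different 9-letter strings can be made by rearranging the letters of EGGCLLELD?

15120

Letter multiplicities in EGGCLLELD: C×1, D×1, E×2, G×2, L×3.
The number of distinct arrangements is 9!/(3!·2!·2!) = 362880/24 = 15120.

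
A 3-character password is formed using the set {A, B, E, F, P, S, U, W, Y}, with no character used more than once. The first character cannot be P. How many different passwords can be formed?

The first character has 9−1 = 8 choices (anything except P).
The remaining 2 characters are filled from the other 8 symbols without repetition: 8 × 7 = 56.
Total: 8 × 56 = 448.

448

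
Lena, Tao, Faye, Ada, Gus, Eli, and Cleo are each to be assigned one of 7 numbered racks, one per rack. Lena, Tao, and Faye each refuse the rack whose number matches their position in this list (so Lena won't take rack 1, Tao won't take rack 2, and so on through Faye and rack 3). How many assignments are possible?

Let Aᵢ (for i ∈ {1, 2, 3}) be the placements that put person i in their forbidden rack. Any j of these fix j positions, leaving (7−j)! ways to fill the rest, and there are C(3,j) ways to pick which j.
By inclusion–exclusion, the number of valid placements is Σ_{j=0}^{3} (−1)^j C(3,j)·(7−j)!.
Computing: 5040 − 2160 + 360 − 24 = 3216.

3216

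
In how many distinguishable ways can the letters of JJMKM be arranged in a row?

30

The 5 letters of JJMKM have repeats: J appearing twice and M appearing twice.
The number of distinct arrangements is 5!/(2!·2!) = 120/4 = 30.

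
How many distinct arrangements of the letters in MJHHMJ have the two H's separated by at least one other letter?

60

Total arrangements of MJHHMJ: 6!/(2!·2!·2!) = 90.
Arrangements with the H's together: treat HH as one letter, giving (5)!/(2!·2!) = 30.
Subtracting, 90 − 30 = 60 arrangements keep the H's apart.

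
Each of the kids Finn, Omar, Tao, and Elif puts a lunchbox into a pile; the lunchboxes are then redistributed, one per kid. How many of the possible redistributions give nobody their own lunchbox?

Let Aᵢ be the assignments in which kid i gets their own lunchbox. We want the size of the complement of A₁∪…∪A_4.
By inclusion–exclusion this is Σ_{j=0}^{4} (−1)^j C(4,j)·(4−j)!.
Computing: 24 − 24 + 12 − 4 + 1 = 9.

9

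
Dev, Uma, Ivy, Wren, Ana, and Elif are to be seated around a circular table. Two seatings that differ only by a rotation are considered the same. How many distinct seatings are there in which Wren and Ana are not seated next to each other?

Without the restriction there are (5)! = 120 seatings.
Those with Wren next to Ana: fuse the pair into one unit and seat 5 units around a circle — 2·(4)! = 48.
Subtracting, 120 − 48 = 72.

72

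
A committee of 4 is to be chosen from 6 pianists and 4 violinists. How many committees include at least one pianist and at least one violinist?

194

With no constraint there are C(10,4) = 210 possible selections.
Selections missing a whole group: no pianists → C(4,4) = 1; no violinists → C(6,4) = 15.
Both groups omitted at once is impossible, so 210 − 16 = 194.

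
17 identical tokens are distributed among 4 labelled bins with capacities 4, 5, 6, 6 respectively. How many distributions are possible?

Without the upper bounds there are C(20,3) = 1140 ways to split 17 among 4 bins.
Subtract solutions that violate a single cap (substitute x_i' = x_i − (cap_i+1)): x_1 ≥ 5 gives C(15,3) = 455; x_2 ≥ 6 gives C(14,3) = 364; x_3 ≥ 7 gives C(13,3) = 286; x_4 ≥ 7 gives C(13,3) = 286. Together 1391.
Add back pairs where two caps are both exceeded: 84 + 56 + 56 + 35 + 35 + 20 = 286.
By inclusion–exclusion the count is 1140 − 1391 + 286 = 35.

35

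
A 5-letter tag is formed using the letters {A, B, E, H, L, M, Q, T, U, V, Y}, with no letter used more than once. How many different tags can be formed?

55440

Choose and order 5 of the 11 symbols: the first letter has 11 options, the next 10, and so on down to 7.
11 × 10 × 9 × 8 × 7 = 55440.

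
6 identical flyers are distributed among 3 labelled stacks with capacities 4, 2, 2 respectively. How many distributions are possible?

6

Ignoring the caps, the number of non-negative solutions to x_1+…+x_3 = 6 is C(8,2) = 28.
Subtract solutions that violate a single cap (substitute x_i' = x_i − (cap_i+1)): x_1 ≥ 5 gives C(3,2) = 3; x_2 ≥ 3 gives C(5,2) = 10; x_3 ≥ 3 gives C(5,2) = 10. Together 23.
Add back pairs where two caps are both exceeded: 0 + 0 + 1 = 1.
By inclusion–exclusion the count is 28 − 23 + 1 = 6.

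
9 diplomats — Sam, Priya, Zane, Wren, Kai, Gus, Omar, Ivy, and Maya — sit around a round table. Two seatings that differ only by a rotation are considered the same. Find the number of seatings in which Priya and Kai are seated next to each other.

10080

Glue Priya and Kai into a block (2 internal orders). Seating 8 units around a circle gives (7)! arrangements.
So 2 × (7)! = 2 × 5040 = 10080.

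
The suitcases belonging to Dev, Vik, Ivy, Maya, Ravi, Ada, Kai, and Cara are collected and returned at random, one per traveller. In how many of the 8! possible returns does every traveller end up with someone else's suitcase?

14833

This is the derangement count D_8: permutations of 8 items with no fixed point.
By inclusion–exclusion this is Σ_{j=0}^{8} (−1)^j C(8,j)·(8−j)!.
Computing: 40320 − 40320 + 20160 − 6720 + 1680 − 336 + 56 − 8 + 1 = 14833.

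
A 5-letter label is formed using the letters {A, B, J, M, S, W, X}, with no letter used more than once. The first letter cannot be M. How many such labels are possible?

2160

The first letter has 7−1 = 6 choices (anything except M).
The remaining 4 letters are filled from the other 6 symbols without repetition: 6 × 5 × 4 × 3 = 360.
Total: 6 × 360 = 2160.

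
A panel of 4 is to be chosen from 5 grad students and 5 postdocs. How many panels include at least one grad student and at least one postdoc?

200

Total 4-person selections from all 10: C(10,4) = 210.
Selections missing a whole group: no grad students → C(5,4) = 5; no postdocs → C(5,4) = 5.
Both groups omitted at once is impossible, so 210 − 10 = 200.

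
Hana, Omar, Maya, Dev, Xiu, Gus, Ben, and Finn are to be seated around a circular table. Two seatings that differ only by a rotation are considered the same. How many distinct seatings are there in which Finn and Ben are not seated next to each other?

Without the restriction there are (7)! = 5040 seatings.
Those with Finn next to Ben: fuse the pair into one unit and seat 7 units around a circle — 2·(6)! = 1440.
Subtracting, 5040 − 1440 = 3600.

3600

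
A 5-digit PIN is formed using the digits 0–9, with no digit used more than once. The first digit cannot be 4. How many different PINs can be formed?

27216

The first digit has 10−1 = 9 choices (anything except 4).
The remaining 4 digits are filled from the other 9 symbols without repetition: 9 × 8 × 7 × 6 = 3024.
Total: 9 × 3024 = 27216.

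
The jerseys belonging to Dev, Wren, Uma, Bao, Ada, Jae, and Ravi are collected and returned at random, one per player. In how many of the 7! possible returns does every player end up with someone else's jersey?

Let Aᵢ be the assignments in which player i gets their old jersey. We want the size of the complement of A₁∪…∪A_7.
By inclusion–exclusion this is Σ_{j=0}^{7} (−1)^j C(7,j)·(7−j)!.
Computing: 5040 − 5040 + 2520 − 840 + 210 − 42 + 7 − 1 = 1854.

1854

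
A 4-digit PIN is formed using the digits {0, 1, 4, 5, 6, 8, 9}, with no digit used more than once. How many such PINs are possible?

Choose and order 4 of the 7 symbols: the first digit has 7 options, the next 6, then 5, 4.
That product is 7 × 6 × 5 × 4 = 840.

840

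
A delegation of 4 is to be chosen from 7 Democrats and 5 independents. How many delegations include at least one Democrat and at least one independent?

455

Total 4-person selections from all 12: C(12,4) = 495.
Selections missing a whole group: no Democrats → C(5,4) = 5; no independents → C(7,4) = 35.
Both groups omitted at once is impossible, so 495 − 40 = 455.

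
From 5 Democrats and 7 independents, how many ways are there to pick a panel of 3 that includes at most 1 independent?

80

Split by how many independents are chosen (0 through 1).
Sum: C(7,0)·C(5,3) + C(7,1)·C(5,2) = 10 + 70 = 80.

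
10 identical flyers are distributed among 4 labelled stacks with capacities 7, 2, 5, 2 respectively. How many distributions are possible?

By stars and bars, unrestricted non-negative solutions to x_1+…+x_4 = 10 number C(10+3,3) = 286.
Subtract solutions that violate a single cap (substitute x_i' = x_i − (cap_i+1)): x_1 ≥ 8 gives C(5,3) = 10; x_2 ≥ 3 gives C(10,3) = 120; x_3 ≥ 6 gives C(7,3) = 35; x_4 ≥ 3 gives C(10,3) = 120. Together 285.
Add back pairs where two caps are both exceeded: 0 + 0 + 0 + 4 + 35 + 4 = 43.
By inclusion–exclusion the count is 286 − 285 + 43 = 44.

44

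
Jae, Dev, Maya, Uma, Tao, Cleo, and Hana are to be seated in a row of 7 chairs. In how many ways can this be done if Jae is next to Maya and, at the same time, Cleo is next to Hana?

480

Treat {Jae,Maya} as one block (2 orders) and {Cleo,Hana} as another (2 orders).
That leaves 5 units to arrange: 2 × 2 × 5! = 4 × 120 = 480.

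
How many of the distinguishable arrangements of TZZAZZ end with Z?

20

With the last slot taken by Z, it remains to arrange the other 5 letters (TZAZZ).
Those 5 letters have Z appearing 3 times, giving (5)!/(3!) = 20.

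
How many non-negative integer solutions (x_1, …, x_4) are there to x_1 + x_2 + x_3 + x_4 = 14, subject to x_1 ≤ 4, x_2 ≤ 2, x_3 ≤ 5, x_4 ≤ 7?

Without the upper bounds there are C(17,3) = 680 ways to split 14 among 4 variables.
Subtract solutions that violate a single cap (substitute x_i' = x_i − (cap_i+1)): x_1 ≥ 5 gives C(12,3) = 220; x_2 ≥ 3 gives C(14,3) = 364; x_3 ≥ 6 gives C(11,3) = 165; x_4 ≥ 8 gives C(9,3) = 84. Together 833.
Add back pairs where two caps are both exceeded: 84 + 20 + 4 + 56 + 20 + 1 = 185.
Subtract triples: 1 + 0 + 0 + 0 = 1.
By inclusion–exclusion the count is 680 − 833 + 185 − 1 = 31.

31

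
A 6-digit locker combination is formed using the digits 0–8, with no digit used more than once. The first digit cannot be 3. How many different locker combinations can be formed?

The first digit has 9−1 = 8 choices (anything except 3).
The remaining 5 digits are filled from the other 8 symbols without repetition: 8 × 7 × 6 × 5 × 4 = 6720.
Total: 8 × 6720 = 53760.

53760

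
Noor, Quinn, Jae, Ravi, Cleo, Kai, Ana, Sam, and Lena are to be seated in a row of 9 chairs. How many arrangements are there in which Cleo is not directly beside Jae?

Of the 9! = 362880 arrangements, those with Cleo and Jae adjacent number 2 × 8! = 80640 (treat the pair as a block with 2 internal orders).
So 362880 − 80640 = 282240 arrangements keep them apart.

282240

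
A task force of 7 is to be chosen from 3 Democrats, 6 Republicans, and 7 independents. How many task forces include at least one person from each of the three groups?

9569

Total 7-person selections from all 16: C(16,7) = 11440.
Subtract selections that omit an entire group: no Democrats → C(13,7) = 1716; no Republicans → C(10,7) = 120; no independents → C(9,7) = 36.
Add back selections omitting two groups (i.e. drawn from a single group): C(3,7) + C(6,7) + C(7,7) = 1.
By inclusion–exclusion: 11440 − 1872 + 1 = 9569.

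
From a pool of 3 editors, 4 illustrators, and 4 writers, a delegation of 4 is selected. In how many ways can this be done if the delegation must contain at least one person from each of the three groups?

192

Unrestricted: C(11,4) = 330 ways to pick any 4 of the 11.
Selections missing a whole group: no editors → C(8,4) = 70; no illustrators → C(7,4) = 35; no writers → C(7,4) = 35.
Add back selections omitting two groups (i.e. drawn from a single group): C(3,4) + C(4,4) + C(4,4) = 2.
By inclusion–exclusion: 330 − 140 + 2 = 192.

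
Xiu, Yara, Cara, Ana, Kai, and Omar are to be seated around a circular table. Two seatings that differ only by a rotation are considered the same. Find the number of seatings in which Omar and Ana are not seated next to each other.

72

All circular seatings of 6 people number (5)! = 120.
Those with Omar next to Ana: fuse the pair into one unit and seat 5 units around a circle — 2·(4)! = 48.
Subtracting, 120 − 48 = 72.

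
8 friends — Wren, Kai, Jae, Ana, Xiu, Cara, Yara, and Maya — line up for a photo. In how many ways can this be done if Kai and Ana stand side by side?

Place the 6 others and the Kai-Ana pair as 7 objects in a line; the pair has 2 internal arrangements.
That gives 2 × 7! = 2 × 5040 = 10080.

10080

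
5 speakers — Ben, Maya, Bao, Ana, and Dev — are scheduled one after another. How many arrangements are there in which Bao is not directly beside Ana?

There are 5! = 120 arrangements in all. If Bao and Ana are adjacent, merging them into one block gives 2·(4)! = 48 arrangements.
So 120 − 48 = 72 arrangements keep them apart.

72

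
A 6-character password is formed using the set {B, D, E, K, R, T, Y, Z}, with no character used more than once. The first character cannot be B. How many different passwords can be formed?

The first character has 8−1 = 7 choices (anything except B).
The remaining 5 characters are filled from the other 7 symbols without repetition: 7 × 6 × 5 × 4 × 3 = 2520.
Total: 7 × 2520 = 17640.

17640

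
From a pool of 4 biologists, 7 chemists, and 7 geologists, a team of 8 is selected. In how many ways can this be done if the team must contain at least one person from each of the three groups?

40425

With no constraint there are C(18,8) = 43758 possible selections.
Subtract selections that omit an entire group: no biologists → C(14,8) = 3003; no chemists → C(11,8) = 165; no geologists → C(11,8) = 165.
Add back selections omitting two groups (i.e. drawn from a single group): C(4,8) + C(7,8) + C(7,8) = 0.
By inclusion–exclusion: 43758 − 3333 + 0 = 40425.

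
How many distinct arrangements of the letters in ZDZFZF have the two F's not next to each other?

40

Total arrangements of ZDZFZF: 6!/(3!·2!) = 60.
Arrangements with the F's together: treat FF as one letter, giving (5)!/(3!) = 20.
Hence 60 − 20 = 40.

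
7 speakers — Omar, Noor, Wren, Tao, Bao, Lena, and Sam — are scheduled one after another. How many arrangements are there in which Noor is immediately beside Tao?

Glue Noor and Tao into one block (2 internal orders), leaving 6 units to arrange in a row.
That gives 2 × 6! = 2 × 720 = 1440.

1440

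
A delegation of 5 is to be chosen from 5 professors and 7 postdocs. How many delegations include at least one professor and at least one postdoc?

770

Total 5-person selections from all 12: C(12,5) = 792.
Subtract selections that omit an entire group: no professors → C(7,5) = 21; no postdocs → C(5,5) = 1.
Both groups omitted at once is impossible, so 792 − 22 = 770.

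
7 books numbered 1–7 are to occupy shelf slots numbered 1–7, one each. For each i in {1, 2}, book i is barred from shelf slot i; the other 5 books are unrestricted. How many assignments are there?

3720

Let Aᵢ (for i ∈ {1, 2}) be the placements that put book i in its forbidden shelf slot. Any j of these fix j positions, leaving (7−j)! ways to fill the rest, and there are C(2,j) ways to pick which j.
By inclusion–exclusion, the number of valid placements is Σ_{j=0}^{2} (−1)^j C(2,j)·(7−j)!.
Computing: 5040 − 1440 + 120 = 3720.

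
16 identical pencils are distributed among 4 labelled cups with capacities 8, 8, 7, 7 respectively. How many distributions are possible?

By stars and bars, unrestricted non-negative solutions to x_1+…+x_4 = 16 number C(16+3,3) = 969.
Subtract solutions that violate a single cap (substitute x_i' = x_i − (cap_i+1)): x_1 ≥ 9 gives C(10,3) = 120; x_2 ≥ 9 gives C(10,3) = 120; x_3 ≥ 8 gives C(11,3) = 165; x_4 ≥ 8 gives C(11,3) = 165. Together 570.
Add back pairs where two caps are both exceeded: 0 + 0 + 0 + 0 + 0 + 1 = 1.
By inclusion–exclusion the count is 969 − 570 + 1 = 400.

400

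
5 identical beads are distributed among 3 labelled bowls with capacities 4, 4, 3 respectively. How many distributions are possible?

16

By stars and bars, unrestricted non-negative solutions to x_1+…+x_3 = 5 number C(5+2,2) = 21.
Subtract solutions that violate a single cap (substitute x_i' = x_i − (cap_i+1)): x_1 ≥ 5 gives C(2,2) = 1; x_2 ≥ 5 gives C(2,2) = 1; x_3 ≥ 4 gives C(3,2) = 3. Together 5.
No two caps can be exceeded simultaneously, so the pair terms are all 0.
By inclusion–exclusion the count is 21 − 5 + 0 = 16.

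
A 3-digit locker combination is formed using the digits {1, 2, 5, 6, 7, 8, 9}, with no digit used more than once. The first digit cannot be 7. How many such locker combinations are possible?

The first digit has 7−1 = 6 choices (anything except 7).
The remaining 2 digits are filled from the other 6 symbols without repetition: 6 × 5 = 30.
Total: 6 × 30 = 180.

180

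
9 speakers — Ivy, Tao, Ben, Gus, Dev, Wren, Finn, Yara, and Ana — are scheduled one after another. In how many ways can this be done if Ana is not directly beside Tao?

282240

Of the 9! = 362880 arrangements, those with Ana and Tao adjacent number 2 × 8! = 80640 (treat the pair as a block with 2 internal orders).
So 362880 − 80640 = 282240 arrangements keep them apart.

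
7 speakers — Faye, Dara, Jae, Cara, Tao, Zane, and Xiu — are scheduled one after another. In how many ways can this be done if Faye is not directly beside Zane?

There are 7! = 5040 arrangements in all. If Faye and Zane are adjacent, merging them into one block gives 2·(6)! = 1440 arrangements.
Complementary counting: 5040 − 1440 = 3600.

3600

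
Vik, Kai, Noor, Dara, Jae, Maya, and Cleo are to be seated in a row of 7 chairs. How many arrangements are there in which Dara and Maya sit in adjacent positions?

1440

Place the 5 others and the Dara-Maya pair as 6 objects in a line; the pair has 2 internal arrangements.
That gives 2 × 6! = 2 × 720 = 1440.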